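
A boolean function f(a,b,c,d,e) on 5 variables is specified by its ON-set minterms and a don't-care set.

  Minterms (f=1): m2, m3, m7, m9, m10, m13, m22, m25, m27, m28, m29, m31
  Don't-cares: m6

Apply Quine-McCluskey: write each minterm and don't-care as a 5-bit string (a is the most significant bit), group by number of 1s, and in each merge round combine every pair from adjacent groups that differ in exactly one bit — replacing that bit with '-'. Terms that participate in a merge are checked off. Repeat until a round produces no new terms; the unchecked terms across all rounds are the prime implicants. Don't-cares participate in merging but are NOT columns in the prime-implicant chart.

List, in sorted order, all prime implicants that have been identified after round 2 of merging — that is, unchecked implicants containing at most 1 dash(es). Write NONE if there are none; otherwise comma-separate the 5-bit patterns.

-0110, 0-010, 1110-

size-2^0 implicants → 00010(✓)  00011(✓)  00110(✓)  00111(✓)  01001(✓)  01010(✓)  01101(✓)  10110(✓)  11001(✓)  11011(✓)  11100(✓)  11101(✓)  11111(✓)
size-2^1 implicants → -0110  -1001(✓)  -1101(✓)  0-010  00-10(✓)  00-11(✓)  0001-(✓)  0011-(✓)  01-01(✓)  11-01(✓)  11-11(✓)  110-1(✓)  111-1(✓)  1110-
size-2^2 implicants → -1-01  00-1-  11--1
Unchecked terms (primes): -0110, -1-01, 0-010, 00-1-, 11--1, 1110-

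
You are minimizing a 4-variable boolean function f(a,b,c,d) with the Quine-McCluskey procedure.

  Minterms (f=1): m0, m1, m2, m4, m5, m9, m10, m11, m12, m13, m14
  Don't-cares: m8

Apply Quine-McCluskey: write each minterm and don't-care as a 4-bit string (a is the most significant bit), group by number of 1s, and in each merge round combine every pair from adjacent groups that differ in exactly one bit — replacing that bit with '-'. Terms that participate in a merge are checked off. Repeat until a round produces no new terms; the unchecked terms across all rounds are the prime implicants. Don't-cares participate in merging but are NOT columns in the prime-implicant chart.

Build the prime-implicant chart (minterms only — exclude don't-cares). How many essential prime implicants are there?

4

size-2^0 implicants → 0000(✓)  0001(✓)  0010(✓)  0100(✓)  0101(✓)  1000(✓)  1001(✓)  1010(✓)  1011(✓)  1100(✓)  1101(✓)  1110(✓)
size-2^1 implicants → -000(✓)  -001(✓)  -010(✓)  -100(✓)  -101(✓)  0-00(✓)  0-01(✓)  00-0(✓)  000-(✓)  010-(✓)  1-00(✓)  1-01(✓)  1-10(✓)  10-0(✓)  10-1(✓)  100-(✓)  101-(✓)  11-0(✓)  110-(✓)
size-2^2 implicants → --00(✓)  --01(✓)  -0-0  -00-(✓)  -10-(✓)  0-0-(✓)  1--0  1-0-(✓)  10--
size-2^3 implicants → --0-
Unchecked terms (primes): --0-, -0-0, 1--0, 10--
Minterm coverage:
  m0 ⊆ --0-,-0-0
  m1 ⊆ --0- [E]
  m2 ⊆ -0-0 [E]
  m4 ⊆ --0- [E]
  m5 ⊆ --0- [E]
  m9 ⊆ --0-,10--
  m10 ⊆ -0-0,1--0,10--
  m11 ⊆ 10-- [E]
  m12 ⊆ --0-,1--0
  m13 ⊆ --0- [E]
  m14 ⊆ 1--0 [E]
E = {--0-, -0-0, 1--0, 10--}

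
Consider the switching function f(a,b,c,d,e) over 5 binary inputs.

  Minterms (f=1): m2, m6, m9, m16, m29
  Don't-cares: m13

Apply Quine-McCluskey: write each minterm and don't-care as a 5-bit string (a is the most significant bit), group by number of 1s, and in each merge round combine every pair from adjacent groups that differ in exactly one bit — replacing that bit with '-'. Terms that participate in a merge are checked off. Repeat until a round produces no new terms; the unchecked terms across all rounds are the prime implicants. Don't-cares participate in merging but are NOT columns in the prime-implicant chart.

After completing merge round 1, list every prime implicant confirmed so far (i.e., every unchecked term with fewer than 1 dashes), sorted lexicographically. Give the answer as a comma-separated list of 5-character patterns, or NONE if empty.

[col 0] 00010*, 00110*, 01001*, 01101*, 10000, 11101*
[col 1] -1101, 00-10, 01-01
Prime implicants: -1101, 00-10, 01-01, 10000

10000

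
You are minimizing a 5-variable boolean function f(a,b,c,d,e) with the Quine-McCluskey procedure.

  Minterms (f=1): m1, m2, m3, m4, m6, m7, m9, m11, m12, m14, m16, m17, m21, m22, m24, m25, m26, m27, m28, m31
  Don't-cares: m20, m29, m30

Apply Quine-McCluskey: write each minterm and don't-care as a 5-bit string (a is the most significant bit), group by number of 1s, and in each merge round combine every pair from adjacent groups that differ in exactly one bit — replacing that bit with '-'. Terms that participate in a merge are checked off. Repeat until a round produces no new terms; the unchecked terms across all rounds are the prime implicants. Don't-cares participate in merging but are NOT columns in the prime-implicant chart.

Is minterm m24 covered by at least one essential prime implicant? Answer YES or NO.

[col 0] 00001*, 00010*, 00011*, 00100*, 00110*, 00111*, 01001*, 01011*, 01100*, 01110*, 10000*, 10001*, 10100*, 10101*, 10110*, 11000*, 11001*, 11010*, 11011*, 11100*, 11101*, 11110*, 11111*
[col 1] -0001*, -0100*, -0110*, -1001*, -1011*, -1100*, -1110*, 0-001*, 0-011*, 0-100*, 0-110*, 00-10*, 00-11*, 000-1*, 0001-*, 001-0*, 0011-*, 010-1*, 011-0*, 1-000*, 1-001*, 1-100*, 1-101*, 1-110*, 10-00*, 10-01*, 1000-*, 101-0*, 1010-*, 11-00*, 11-01*, 11-10*, 11-11*, 110-0*, 110-1*, 1100-*, 1101-*, 111-0*, 111-1*, 1110-*, 1111-*
[col 2] --001, --100*, --110*, -01-0*, -10-1, -11-0*, 0-0-1, 0-1-0*, 00-1-, 1--00*, 1--01*, 1-00-*, 1-1-0*, 1-10-*, 10-0-*, 11--0*, 11--1*, 11-0-*, 11-1-*, 110--*, 111--*
[col 3] --1-0, 1--0-, 11---
Prime implicants: --001, --1-0, -10-1, 0-0-1, 00-1-, 1--0-, 11---
PI chart (minterm → PIs covering it):
  1 | --001,0-0-1
  2 | 00-1-  (sole → essential)
  3 | 0-0-1,00-1-
  4 | --1-0  (sole → essential)
  6 | --1-0,00-1-
  7 | 00-1-  (sole → essential)
  9 | --001,-10-1,0-0-1
  11 | -10-1,0-0-1
  12 | --1-0  (sole → essential)
  14 | --1-0  (sole → essential)
  16 | 1--0-  (sole → essential)
  17 | --001,1--0-
  21 | 1--0-  (sole → essential)
  22 | --1-0  (sole → essential)
  24 | 1--0-,11---
  25 | --001,-10-1,1--0-,11---
  26 | 11---  (sole → essential)
  27 | -10-1,11---
  28 | --1-0,1--0-,11---
  31 | 11---  (sole → essential)
Essential prime implicants: --1-0, 00-1-, 1--0-, 11---

YES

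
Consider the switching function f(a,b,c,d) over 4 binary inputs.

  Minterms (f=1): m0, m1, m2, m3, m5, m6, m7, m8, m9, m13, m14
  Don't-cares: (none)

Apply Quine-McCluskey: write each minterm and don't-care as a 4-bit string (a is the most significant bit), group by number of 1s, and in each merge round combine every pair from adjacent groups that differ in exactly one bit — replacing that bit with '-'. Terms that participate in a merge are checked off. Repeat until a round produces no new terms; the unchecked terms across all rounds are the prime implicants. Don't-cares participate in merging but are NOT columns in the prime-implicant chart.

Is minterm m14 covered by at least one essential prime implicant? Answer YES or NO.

YES

Round 0: 0000✓ 0001✓ 0010✓ 0011✓ 0101✓ 0110✓ 0111✓ 1000✓ 1001✓ 1101✓ 1110✓
Round 1: -000✓ -001✓ -101✓ -110 0-01✓ 0-10✓ 0-11✓ 00-0✓ 00-1✓ 000-✓ 001-✓ 01-1✓ 011-✓ 1-01✓ 100-✓
Round 2: --01 -00- 0--1 0-1- 00--
PIs = {--01, -00-, -110, 0--1, 0-1-, 00--}
Coverage chart:
  m0: -00-,00--
  m1: --01,-00-,0--1,00--
  m2: 0-1-,00--
  m3: 0--1,0-1-,00--
  m5: --01,0--1
  m6: -110,0-1-
  m7: 0--1,0-1-
  m8: -00- ←essential
  m9: --01,-00-
  m13: --01 ←essential
  m14: -110 ←essential
Essential: --01, -00-, -110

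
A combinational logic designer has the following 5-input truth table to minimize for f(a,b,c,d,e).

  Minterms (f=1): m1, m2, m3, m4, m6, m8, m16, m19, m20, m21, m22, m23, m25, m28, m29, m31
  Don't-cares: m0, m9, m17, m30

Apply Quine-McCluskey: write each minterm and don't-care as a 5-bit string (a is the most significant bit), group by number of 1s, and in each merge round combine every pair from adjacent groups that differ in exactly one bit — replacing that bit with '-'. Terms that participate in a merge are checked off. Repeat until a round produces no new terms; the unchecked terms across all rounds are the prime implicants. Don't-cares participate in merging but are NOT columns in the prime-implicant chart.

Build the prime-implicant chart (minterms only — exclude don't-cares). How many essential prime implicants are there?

2

Round 0: 00000✓ 00001✓ 00010✓ 00011✓ 00100✓ 00110✓ 01000✓ 01001✓ 10000✓ 10001✓ 10011✓ 10100✓ 10101✓ 10110✓ 10111✓ 11001✓ 11100✓ 11101✓ 11110✓ 11111✓
Round 1: -0000✓ -0001✓ -0011✓ -0100✓ -0110✓ -1001✓ 0-000✓ 0-001✓ 00-00✓ 00-10✓ 000-0✓ 000-1✓ 0000-✓ 0001-✓ 001-0✓ 0100-✓ 1-001✓ 1-100✓ 1-101✓ 1-110✓ 1-111✓ 10-00✓ 10-01✓ 10-11✓ 100-1✓ 1000-✓ 101-0✓ 101-1✓ 1010-✓ 1011-✓ 11-01✓ 111-0✓ 111-1✓ 1110-✓ 1111-✓
Round 2: --001 -0-00 -00-1 -000- -01-0 0-00- 00--0 000-- 1--01 1-1-0✓ 1-1-1✓ 1-10-✓ 1-11-✓ 10--1 10-0- 101--✓ 111--✓
Round 3: 1-1--
PIs = {--001, -0-00, -00-1, -000-, -01-0, 0-00-, 00--0, 000--, 1--01, 1-1--, 10--1, 10-0-}
Coverage chart:
  m1: --001,-00-1,-000-,0-00-,000--
  m2: 00--0,000--
  m3: -00-1,000--
  m4: -0-00,-01-0,00--0
  m6: -01-0,00--0
  m8: 0-00- ←essential
  m16: -0-00,-000-,10-0-
  m19: -00-1,10--1
  m20: -0-00,-01-0,1-1--,10-0-
  m21: 1--01,1-1--,10--1,10-0-
  m22: -01-0,1-1--
  m23: 1-1--,10--1
  m25: --001,1--01
  m28: 1-1-- ←essential
  m29: 1--01,1-1--
  m31: 1-1-- ←essential
Essential: 0-00-, 1-1--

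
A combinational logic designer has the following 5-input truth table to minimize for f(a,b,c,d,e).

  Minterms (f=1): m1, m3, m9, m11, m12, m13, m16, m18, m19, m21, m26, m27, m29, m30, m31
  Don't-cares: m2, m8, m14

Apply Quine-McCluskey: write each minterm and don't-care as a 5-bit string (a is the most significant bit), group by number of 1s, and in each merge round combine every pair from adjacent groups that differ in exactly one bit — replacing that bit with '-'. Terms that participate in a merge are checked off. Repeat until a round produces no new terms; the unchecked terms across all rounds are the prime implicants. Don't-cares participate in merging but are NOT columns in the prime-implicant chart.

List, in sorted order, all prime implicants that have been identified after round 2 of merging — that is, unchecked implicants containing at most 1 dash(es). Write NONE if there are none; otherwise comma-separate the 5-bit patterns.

size-2^0 implicants → 00001(✓)  00010(✓)  00011(✓)  01000(✓)  01001(✓)  01011(✓)  01100(✓)  01101(✓)  01110(✓)  10000(✓)  10010(✓)  10011(✓)  10101(✓)  11010(✓)  11011(✓)  11101(✓)  11110(✓)  11111(✓)
size-2^1 implicants → -0010(✓)  -0011(✓)  -1011(✓)  -1101  -1110  0-001(✓)  0-011(✓)  000-1(✓)  0001-(✓)  01-00(✓)  01-01(✓)  010-1(✓)  0100-(✓)  011-0  0110-(✓)  1-010(✓)  1-011(✓)  1-101  100-0  1001-(✓)  11-10(✓)  11-11(✓)  1101-(✓)  111-1  1111-(✓)
size-2^2 implicants → --011  -001-  0-0-1  01-0-  1-01-  11-1-
Unchecked terms (primes): --011, -001-, -1101, -1110, 0-0-1, 01-0-, 011-0, 1-01-, 1-101, 100-0, 11-1-, 111-1

-1101, -1110, 011-0, 1-101, 100-0, 111-1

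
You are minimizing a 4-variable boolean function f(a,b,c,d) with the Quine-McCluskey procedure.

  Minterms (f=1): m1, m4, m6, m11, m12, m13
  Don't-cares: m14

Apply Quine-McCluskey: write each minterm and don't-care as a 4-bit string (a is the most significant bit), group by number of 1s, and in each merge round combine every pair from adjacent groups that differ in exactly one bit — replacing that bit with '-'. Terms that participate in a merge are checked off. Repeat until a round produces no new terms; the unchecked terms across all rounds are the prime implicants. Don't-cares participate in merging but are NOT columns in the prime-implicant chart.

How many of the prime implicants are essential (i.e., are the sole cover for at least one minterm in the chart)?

size-2^0 implicants → 0001  0100(✓)  0110(✓)  1011  1100(✓)  1101(✓)  1110(✓)
size-2^1 implicants → -100(✓)  -110(✓)  01-0(✓)  11-0(✓)  110-
size-2^2 implicants → -1-0
Unchecked terms (primes): -1-0, 0001, 1011, 110-
Minterm coverage:
  m1 ⊆ 0001 [E]
  m4 ⊆ -1-0 [E]
  m6 ⊆ -1-0 [E]
  m11 ⊆ 1011 [E]
  m12 ⊆ -1-0,110-
  m13 ⊆ 110- [E]
E = {-1-0, 0001, 1011, 110-}

4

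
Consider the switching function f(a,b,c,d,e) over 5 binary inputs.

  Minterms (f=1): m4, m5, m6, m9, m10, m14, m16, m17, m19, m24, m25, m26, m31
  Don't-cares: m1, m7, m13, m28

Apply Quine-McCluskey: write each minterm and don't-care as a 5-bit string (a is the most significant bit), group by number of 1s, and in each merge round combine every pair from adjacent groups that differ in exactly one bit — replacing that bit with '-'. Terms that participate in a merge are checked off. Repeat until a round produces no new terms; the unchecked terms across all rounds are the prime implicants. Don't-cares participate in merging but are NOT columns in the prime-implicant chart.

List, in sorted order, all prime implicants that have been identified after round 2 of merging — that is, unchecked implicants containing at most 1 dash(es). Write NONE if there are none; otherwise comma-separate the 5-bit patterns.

-1010, 0-110, 01-10, 100-1, 11-00, 110-0, 11111

size-2^0 implicants → 00001(✓)  00100(✓)  00101(✓)  00110(✓)  00111(✓)  01001(✓)  01010(✓)  01101(✓)  01110(✓)  10000(✓)  10001(✓)  10011(✓)  11000(✓)  11001(✓)  11010(✓)  11100(✓)  11111
size-2^1 implicants → -0001(✓)  -1001(✓)  -1010  0-001(✓)  0-101(✓)  0-110  00-01(✓)  001-0(✓)  001-1(✓)  0010-(✓)  0011-(✓)  01-01(✓)  01-10  1-000(✓)  1-001(✓)  100-1  1000-(✓)  11-00  110-0  1100-(✓)
size-2^2 implicants → --001  0--01  001--  1-00-
Unchecked terms (primes): --001, -1010, 0--01, 0-110, 001--, 01-10, 1-00-, 100-1, 11-00, 110-0, 11111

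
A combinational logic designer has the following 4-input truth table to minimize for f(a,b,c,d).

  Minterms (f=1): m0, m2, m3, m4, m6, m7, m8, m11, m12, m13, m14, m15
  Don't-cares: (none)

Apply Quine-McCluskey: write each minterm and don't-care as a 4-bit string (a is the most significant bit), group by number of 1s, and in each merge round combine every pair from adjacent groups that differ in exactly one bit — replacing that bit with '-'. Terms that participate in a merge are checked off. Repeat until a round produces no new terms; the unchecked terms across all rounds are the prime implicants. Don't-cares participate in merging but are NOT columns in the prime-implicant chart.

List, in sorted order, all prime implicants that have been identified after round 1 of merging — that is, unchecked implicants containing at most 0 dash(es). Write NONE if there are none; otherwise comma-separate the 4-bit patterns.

NONE

size-2^0 implicants → 0000(✓)  0010(✓)  0011(✓)  0100(✓)  0110(✓)  0111(✓)  1000(✓)  1011(✓)  1100(✓)  1101(✓)  1110(✓)  1111(✓)
size-2^1 implicants → -000(✓)  -011(✓)  -100(✓)  -110(✓)  -111(✓)  0-00(✓)  0-10(✓)  0-11(✓)  00-0(✓)  001-(✓)  01-0(✓)  011-(✓)  1-00(✓)  1-11(✓)  11-0(✓)  11-1(✓)  110-(✓)  111-(✓)
size-2^2 implicants → --00  --11  -1-0  -11-  0--0  0-1-  11--
Unchecked terms (primes): --00, --11, -1-0, -11-, 0--0, 0-1-, 11--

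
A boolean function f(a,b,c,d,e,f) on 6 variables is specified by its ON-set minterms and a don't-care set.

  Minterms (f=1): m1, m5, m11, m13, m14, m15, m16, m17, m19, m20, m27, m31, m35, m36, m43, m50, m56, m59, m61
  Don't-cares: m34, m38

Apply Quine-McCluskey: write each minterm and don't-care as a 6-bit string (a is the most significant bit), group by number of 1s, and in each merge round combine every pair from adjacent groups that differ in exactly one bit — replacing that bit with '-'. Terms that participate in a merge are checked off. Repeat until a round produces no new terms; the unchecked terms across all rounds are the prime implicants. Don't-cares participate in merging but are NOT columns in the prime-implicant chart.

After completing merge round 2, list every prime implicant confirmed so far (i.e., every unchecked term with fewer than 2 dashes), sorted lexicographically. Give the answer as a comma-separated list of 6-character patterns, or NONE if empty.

0-0001, 00-101, 000-01, 0011-1, 00111-, 01-011, 010-00, 0100-1, 01000-, 1-0010, 10-011, 100-10, 10001-, 1001-0, 111000, 111101

Round 0: 000001✓ 000101✓ 001011✓ 001101✓ 001110✓ 001111✓ 010000✓ 010001✓ 010011✓ 010100✓ 011011✓ 011111✓ 100010✓ 100011✓ 100100✓ 100110✓ 101011✓ 110010✓ 111000 111011✓ 111101
Round 1: -01011✓ -11011✓ 0-0001 0-1011✓ 0-1111✓ 00-101 000-01 001-11✓ 0011-1 00111- 01-011 010-00 0100-1 01000- 011-11✓ 1-0010 1-1011✓ 10-011 100-10 10001- 1001-0
Round 2: --1011 0-1-11
PIs = {--1011, 0-0001, 0-1-11, 00-101, 000-01, 0011-1, 00111-, 01-011, 010-00, 0100-1, 01000-, 1-0010, 10-011, 100-10, 10001-, 1001-0, 111000, 111101}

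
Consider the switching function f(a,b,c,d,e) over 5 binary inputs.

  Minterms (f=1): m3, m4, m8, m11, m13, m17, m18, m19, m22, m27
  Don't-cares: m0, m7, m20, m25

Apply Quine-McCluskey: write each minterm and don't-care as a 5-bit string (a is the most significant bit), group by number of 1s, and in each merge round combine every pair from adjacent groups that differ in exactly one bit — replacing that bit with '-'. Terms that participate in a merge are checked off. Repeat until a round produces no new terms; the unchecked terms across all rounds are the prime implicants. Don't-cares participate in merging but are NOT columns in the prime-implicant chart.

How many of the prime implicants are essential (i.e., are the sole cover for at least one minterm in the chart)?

size-2^0 implicants → 00000(✓)  00011(✓)  00100(✓)  00111(✓)  01000(✓)  01011(✓)  01101  10001(✓)  10010(✓)  10011(✓)  10100(✓)  10110(✓)  11001(✓)  11011(✓)
size-2^1 implicants → -0011(✓)  -0100  -1011(✓)  0-000  0-011(✓)  00-00  00-11  1-001(✓)  1-011(✓)  10-10  100-1(✓)  1001-  101-0  110-1(✓)
size-2^2 implicants → --011  1-0-1
Unchecked terms (primes): --011, -0100, 0-000, 00-00, 00-11, 01101, 1-0-1, 10-10, 1001-, 101-0
Minterm coverage:
  m3 ⊆ --011,00-11
  m4 ⊆ -0100,00-00
  m8 ⊆ 0-000 [E]
  m11 ⊆ --011 [E]
  m13 ⊆ 01101 [E]
  m17 ⊆ 1-0-1 [E]
  m18 ⊆ 10-10,1001-
  m19 ⊆ --011,1-0-1,1001-
  m22 ⊆ 10-10,101-0
  m27 ⊆ --011,1-0-1
E = {--011, 0-000, 01101, 1-0-1}

4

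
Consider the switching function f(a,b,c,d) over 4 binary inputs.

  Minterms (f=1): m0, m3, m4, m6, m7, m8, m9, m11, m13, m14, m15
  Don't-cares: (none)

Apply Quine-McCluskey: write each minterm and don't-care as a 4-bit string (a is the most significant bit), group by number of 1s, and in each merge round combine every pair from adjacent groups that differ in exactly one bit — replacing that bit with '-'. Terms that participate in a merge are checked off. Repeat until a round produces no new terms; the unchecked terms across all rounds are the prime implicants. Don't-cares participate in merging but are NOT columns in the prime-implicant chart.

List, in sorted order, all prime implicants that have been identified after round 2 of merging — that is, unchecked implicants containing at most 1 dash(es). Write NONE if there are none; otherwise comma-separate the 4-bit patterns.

size-2^0 implicants → 0000(✓)  0011(✓)  0100(✓)  0110(✓)  0111(✓)  1000(✓)  1001(✓)  1011(✓)  1101(✓)  1110(✓)  1111(✓)
size-2^1 implicants → -000  -011(✓)  -110(✓)  -111(✓)  0-00  0-11(✓)  01-0  011-(✓)  1-01(✓)  1-11(✓)  10-1(✓)  100-  11-1(✓)  111-(✓)
size-2^2 implicants → --11  -11-  1--1
Unchecked terms (primes): --11, -000, -11-, 0-00, 01-0, 1--1, 100-

-000, 0-00, 01-0, 100-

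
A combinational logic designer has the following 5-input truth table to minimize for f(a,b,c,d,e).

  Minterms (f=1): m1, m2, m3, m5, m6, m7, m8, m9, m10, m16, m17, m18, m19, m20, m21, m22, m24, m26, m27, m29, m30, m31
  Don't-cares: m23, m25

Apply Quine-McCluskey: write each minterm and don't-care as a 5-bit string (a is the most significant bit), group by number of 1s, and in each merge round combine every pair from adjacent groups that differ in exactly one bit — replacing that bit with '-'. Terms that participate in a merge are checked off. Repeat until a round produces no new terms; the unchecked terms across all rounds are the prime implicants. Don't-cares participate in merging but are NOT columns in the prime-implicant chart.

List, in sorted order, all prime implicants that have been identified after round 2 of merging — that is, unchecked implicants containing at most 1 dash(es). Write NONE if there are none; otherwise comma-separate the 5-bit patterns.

NONE

Round 0: 00001✓ 00010✓ 00011✓ 00101✓ 00110✓ 00111✓ 01000✓ 01001✓ 01010✓ 10000✓ 10001✓ 10010✓ 10011✓ 10100✓ 10101✓ 10110✓ 10111✓ 11000✓ 11001✓ 11010✓ 11011✓ 11101✓ 11110✓ 11111✓
Round 1: -0001✓ -0010✓ -0011✓ -0101✓ -0110✓ -0111✓ -1000✓ -1001✓ -1010✓ 0-001✓ 0-010✓ 00-01✓ 00-10✓ 00-11✓ 000-1✓ 0001-✓ 001-1✓ 0011-✓ 010-0✓ 0100-✓ 1-000✓ 1-001✓ 1-010✓ 1-011✓ 1-101✓ 1-110✓ 1-111✓ 10-00✓ 10-01✓ 10-10✓ 10-11✓ 100-0✓ 100-1✓ 1000-✓ 1001-✓ 101-0✓ 101-1✓ 1010-✓ 1011-✓ 11-01✓ 11-10✓ 11-11✓ 110-0✓ 110-1✓ 1100-✓ 1101-✓ 111-1✓ 1111-✓
Round 2: --001 --010 -0-01✓ -0-10✓ -0-11✓ -00-1✓ -001-✓ -01-1✓ -011-✓ -10-0 -100- 00--1✓ 00-1-✓ 1--01✓ 1--10✓ 1--11✓ 1-0-0✓ 1-0-1✓ 1-00-✓ 1-01-✓ 1-1-1✓ 1-11-✓ 10--0✓ 10--1✓ 10-0-✓ 10-1-✓ 100--✓ 101--✓ 11--1✓ 11-1-✓ 110--✓
Round 3: -0--1 -0-1- 1---1 1--1- 1-0-- 10---
PIs = {--001, --010, -0--1, -0-1-, -10-0, -100-, 1---1, 1--1-, 1-0--, 10---}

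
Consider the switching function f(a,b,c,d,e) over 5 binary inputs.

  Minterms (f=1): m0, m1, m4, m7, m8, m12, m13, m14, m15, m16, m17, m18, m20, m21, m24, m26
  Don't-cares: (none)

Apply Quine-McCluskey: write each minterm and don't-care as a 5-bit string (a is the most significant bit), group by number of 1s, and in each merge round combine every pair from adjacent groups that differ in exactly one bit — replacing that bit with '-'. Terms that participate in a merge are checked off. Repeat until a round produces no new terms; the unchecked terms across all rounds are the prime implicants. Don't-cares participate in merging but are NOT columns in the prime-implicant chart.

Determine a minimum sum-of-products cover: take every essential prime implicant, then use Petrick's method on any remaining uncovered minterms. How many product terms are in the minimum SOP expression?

size-2^0 implicants → 00000(✓)  00001(✓)  00100(✓)  00111(✓)  01000(✓)  01100(✓)  01101(✓)  01110(✓)  01111(✓)  10000(✓)  10001(✓)  10010(✓)  10100(✓)  10101(✓)  11000(✓)  11010(✓)
size-2^1 implicants → -0000(✓)  -0001(✓)  -0100(✓)  -1000(✓)  0-000(✓)  0-100(✓)  0-111  00-00(✓)  0000-(✓)  01-00(✓)  011-0(✓)  011-1(✓)  0110-(✓)  0111-(✓)  1-000(✓)  1-010(✓)  10-00(✓)  10-01(✓)  100-0(✓)  1000-(✓)  1010-(✓)  110-0(✓)
size-2^2 implicants → --000  -0-00  -000-  0--00  011--  1-0-0  10-0-
Unchecked terms (primes): --000, -0-00, -000-, 0--00, 0-111, 011--, 1-0-0, 10-0-
Minterm coverage:
  m0 ⊆ --000,-0-00,-000-,0--00
  m1 ⊆ -000- [E]
  m4 ⊆ -0-00,0--00
  m7 ⊆ 0-111 [E]
  m8 ⊆ --000,0--00
  m12 ⊆ 0--00,011--
  m13 ⊆ 011-- [E]
  m14 ⊆ 011-- [E]
  m15 ⊆ 0-111,011--
  m16 ⊆ --000,-0-00,-000-,1-0-0,10-0-
  m17 ⊆ -000-,10-0-
  m18 ⊆ 1-0-0 [E]
  m20 ⊆ -0-00,10-0-
  m21 ⊆ 10-0- [E]
  m24 ⊆ --000,1-0-0
  m26 ⊆ 1-0-0 [E]
E = {-000-, 0-111, 011--, 1-0-0, 10-0-}
Petrick residual → 0--00
Cover = b'c'd' + a'd'e' + a'cde + a'bc + ac'e' + ab'd'  |cover|=6

6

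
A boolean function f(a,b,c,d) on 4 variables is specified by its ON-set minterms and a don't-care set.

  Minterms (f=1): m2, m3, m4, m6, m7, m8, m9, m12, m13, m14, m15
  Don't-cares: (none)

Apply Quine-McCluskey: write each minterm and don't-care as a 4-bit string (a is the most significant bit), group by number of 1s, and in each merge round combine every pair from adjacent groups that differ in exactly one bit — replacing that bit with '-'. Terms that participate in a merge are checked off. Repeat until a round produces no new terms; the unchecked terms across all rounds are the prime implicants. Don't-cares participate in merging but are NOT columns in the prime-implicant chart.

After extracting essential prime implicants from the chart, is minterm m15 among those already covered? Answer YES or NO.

NO

size-2^0 implicants → 0010(✓)  0011(✓)  0100(✓)  0110(✓)  0111(✓)  1000(✓)  1001(✓)  1100(✓)  1101(✓)  1110(✓)  1111(✓)
size-2^1 implicants → -100(✓)  -110(✓)  -111(✓)  0-10(✓)  0-11(✓)  001-(✓)  01-0(✓)  011-(✓)  1-00(✓)  1-01(✓)  100-(✓)  11-0(✓)  11-1(✓)  110-(✓)  111-(✓)
size-2^2 implicants → -1-0  -11-  0-1-  1-0-  11--
Unchecked terms (primes): -1-0, -11-, 0-1-, 1-0-, 11--
Minterm coverage:
  m2 ⊆ 0-1- [E]
  m3 ⊆ 0-1- [E]
  m4 ⊆ -1-0 [E]
  m6 ⊆ -1-0,-11-,0-1-
  m7 ⊆ -11-,0-1-
  m8 ⊆ 1-0- [E]
  m9 ⊆ 1-0- [E]
  m12 ⊆ -1-0,1-0-,11--
  m13 ⊆ 1-0-,11--
  m14 ⊆ -1-0,-11-,11--
  m15 ⊆ -11-,11--
E = {-1-0, 0-1-, 1-0-}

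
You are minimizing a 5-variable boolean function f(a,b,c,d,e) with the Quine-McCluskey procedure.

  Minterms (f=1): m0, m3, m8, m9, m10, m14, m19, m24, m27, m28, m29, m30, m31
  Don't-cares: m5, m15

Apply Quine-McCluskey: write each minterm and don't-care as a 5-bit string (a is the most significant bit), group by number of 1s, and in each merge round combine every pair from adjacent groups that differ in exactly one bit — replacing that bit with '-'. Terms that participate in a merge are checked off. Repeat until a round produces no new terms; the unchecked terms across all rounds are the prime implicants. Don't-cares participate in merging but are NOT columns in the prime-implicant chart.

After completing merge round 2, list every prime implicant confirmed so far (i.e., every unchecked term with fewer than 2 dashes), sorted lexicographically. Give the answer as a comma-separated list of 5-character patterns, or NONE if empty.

size-2^0 implicants → 00000(✓)  00011(✓)  00101  01000(✓)  01001(✓)  01010(✓)  01110(✓)  01111(✓)  10011(✓)  11000(✓)  11011(✓)  11100(✓)  11101(✓)  11110(✓)  11111(✓)
size-2^1 implicants → -0011  -1000  -1110(✓)  -1111(✓)  0-000  01-10  010-0  0100-  0111-(✓)  1-011  11-00  11-11  111-0(✓)  111-1(✓)  1110-(✓)  1111-(✓)
size-2^2 implicants → -111-  111--
Unchecked terms (primes): -0011, -1000, -111-, 0-000, 00101, 01-10, 010-0, 0100-, 1-011, 11-00, 11-11, 111--

-0011, -1000, 0-000, 00101, 01-10, 010-0, 0100-, 1-011, 11-00, 11-11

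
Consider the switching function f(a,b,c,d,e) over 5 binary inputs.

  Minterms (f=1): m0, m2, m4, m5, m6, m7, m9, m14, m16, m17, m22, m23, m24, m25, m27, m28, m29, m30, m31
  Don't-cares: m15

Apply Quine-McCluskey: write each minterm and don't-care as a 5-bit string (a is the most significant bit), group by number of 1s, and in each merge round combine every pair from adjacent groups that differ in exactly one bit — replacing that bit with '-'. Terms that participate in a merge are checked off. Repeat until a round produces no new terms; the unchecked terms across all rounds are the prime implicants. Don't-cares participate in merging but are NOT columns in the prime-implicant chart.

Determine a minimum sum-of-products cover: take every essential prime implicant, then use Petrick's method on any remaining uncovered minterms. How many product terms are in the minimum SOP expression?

size-2^0 implicants → 00000(✓)  00010(✓)  00100(✓)  00101(✓)  00110(✓)  00111(✓)  01001(✓)  01110(✓)  01111(✓)  10000(✓)  10001(✓)  10110(✓)  10111(✓)  11000(✓)  11001(✓)  11011(✓)  11100(✓)  11101(✓)  11110(✓)  11111(✓)
size-2^1 implicants → -0000  -0110(✓)  -0111(✓)  -1001  -1110(✓)  -1111(✓)  0-110(✓)  0-111(✓)  00-00(✓)  00-10(✓)  000-0(✓)  001-0(✓)  001-1(✓)  0010-(✓)  0011-(✓)  0111-(✓)  1-000(✓)  1-001(✓)  1-110(✓)  1-111(✓)  1000-(✓)  1011-(✓)  11-00(✓)  11-01(✓)  11-11(✓)  110-1(✓)  1100-(✓)  111-0(✓)  111-1(✓)  1110-(✓)  1111-(✓)
size-2^2 implicants → --110(✓)  --111(✓)  -011-(✓)  -111-(✓)  0-11-(✓)  00--0  001--  1-00-  1-11-(✓)  11--1  11-0-  111--
size-2^3 implicants → --11-
Unchecked terms (primes): --11-, -0000, -1001, 00--0, 001--, 1-00-, 11--1, 11-0-, 111--
Minterm coverage:
  m0 ⊆ -0000,00--0
  m2 ⊆ 00--0 [E]
  m4 ⊆ 00--0,001--
  m5 ⊆ 001-- [E]
  m6 ⊆ --11-,00--0,001--
  m7 ⊆ --11-,001--
  m9 ⊆ -1001 [E]
  m14 ⊆ --11- [E]
  m16 ⊆ -0000,1-00-
  m17 ⊆ 1-00- [E]
  m22 ⊆ --11- [E]
  m23 ⊆ --11- [E]
  m24 ⊆ 1-00-,11-0-
  m25 ⊆ -1001,1-00-,11--1,11-0-
  m27 ⊆ 11--1 [E]
  m28 ⊆ 11-0-,111--
  m29 ⊆ 11--1,11-0-,111--
  m30 ⊆ --11-,111--
  m31 ⊆ --11-,11--1,111--
E = {--11-, -1001, 00--0, 001--, 1-00-, 11--1}
Petrick residual → 11-0-
Cover = cd + bc'd'e + a'b'e' + a'b'c + ac'd' + abe + abd'  |cover|=7

7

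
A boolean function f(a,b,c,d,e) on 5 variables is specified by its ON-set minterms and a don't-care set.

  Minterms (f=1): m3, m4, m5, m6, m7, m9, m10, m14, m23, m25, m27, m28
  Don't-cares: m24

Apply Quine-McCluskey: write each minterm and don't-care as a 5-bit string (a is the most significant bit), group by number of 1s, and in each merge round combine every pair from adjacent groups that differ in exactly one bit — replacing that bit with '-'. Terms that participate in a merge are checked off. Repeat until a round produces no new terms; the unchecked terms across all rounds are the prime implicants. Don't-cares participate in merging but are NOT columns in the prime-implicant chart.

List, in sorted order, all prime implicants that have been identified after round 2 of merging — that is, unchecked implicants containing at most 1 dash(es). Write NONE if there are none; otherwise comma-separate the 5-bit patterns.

[col 0] 00011*, 00100*, 00101*, 00110*, 00111*, 01001*, 01010*, 01110*, 10111*, 11000*, 11001*, 11011*, 11100*
[col 1] -0111, -1001, 0-110, 00-11, 001-0*, 001-1*, 0010-*, 0011-*, 01-10, 11-00, 110-1, 1100-
[col 2] 001--
Prime implicants: -0111, -1001, 0-110, 00-11, 001--, 01-10, 11-00, 110-1, 1100-

-0111, -1001, 0-110, 00-11, 01-10, 11-00, 110-1, 1100-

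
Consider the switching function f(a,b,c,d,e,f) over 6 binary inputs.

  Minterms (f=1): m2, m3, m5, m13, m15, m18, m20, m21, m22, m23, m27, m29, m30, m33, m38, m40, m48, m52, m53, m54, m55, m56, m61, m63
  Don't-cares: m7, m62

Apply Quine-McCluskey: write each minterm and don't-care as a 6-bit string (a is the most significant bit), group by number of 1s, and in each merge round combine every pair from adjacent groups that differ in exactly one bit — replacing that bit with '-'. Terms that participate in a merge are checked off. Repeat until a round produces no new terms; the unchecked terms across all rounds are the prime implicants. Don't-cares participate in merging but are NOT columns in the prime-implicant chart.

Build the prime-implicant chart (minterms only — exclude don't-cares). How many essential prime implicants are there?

7

size-2^0 implicants → 000010(✓)  000011(✓)  000101(✓)  000111(✓)  001101(✓)  001111(✓)  010010(✓)  010100(✓)  010101(✓)  010110(✓)  010111(✓)  011011  011101(✓)  011110(✓)  100001  100110(✓)  101000(✓)  110000(✓)  110100(✓)  110101(✓)  110110(✓)  110111(✓)  111000(✓)  111101(✓)  111110(✓)  111111(✓)
size-2^1 implicants → -10100(✓)  -10101(✓)  -10110(✓)  -10111(✓)  -11101(✓)  -11110(✓)  0-0010  0-0101(✓)  0-0111(✓)  0-1101(✓)  00-101(✓)  00-111(✓)  000-11  00001-  0001-1(✓)  0011-1(✓)  01-101(✓)  01-110(✓)  010-10  0101-0(✓)  0101-1(✓)  01010-(✓)  01011-(✓)  1-0110  1-1000  11-000  11-101(✓)  11-110(✓)  11-111(✓)  110-00  1101-0(✓)  1101-1(✓)  11010-(✓)  11011-(✓)  1111-1(✓)  11111-(✓)
size-2^2 implicants → -1-101  -1-110  -101-0(✓)  -101-1(✓)  -1010-(✓)  -1011-(✓)  0--101  0-01-1  00-1-1  0101--(✓)  11-1-1  11-11-  1101--(✓)
size-2^3 implicants → -101--
Unchecked terms (primes): -1-101, -1-110, -101--, 0--101, 0-0010, 0-01-1, 00-1-1, 000-11, 00001-, 010-10, 011011, 1-0110, 1-1000, 100001, 11-000, 11-1-1, 11-11-, 110-00
Minterm coverage:
  m2 ⊆ 0-0010,00001-
  m3 ⊆ 000-11,00001-
  m5 ⊆ 0--101,0-01-1,00-1-1
  m13 ⊆ 0--101,00-1-1
  m15 ⊆ 00-1-1 [E]
  m18 ⊆ 0-0010,010-10
  m20 ⊆ -101-- [E]
  m21 ⊆ -1-101,-101--,0--101,0-01-1
  m22 ⊆ -1-110,-101--,010-10
  m23 ⊆ -101--,0-01-1
  m27 ⊆ 011011 [E]
  m29 ⊆ -1-101,0--101
  m30 ⊆ -1-110 [E]
  m33 ⊆ 100001 [E]
  m38 ⊆ 1-0110 [E]
  m40 ⊆ 1-1000 [E]
  m48 ⊆ 11-000,110-00
  m52 ⊆ -101--,110-00
  m53 ⊆ -1-101,-101--,11-1-1
  m54 ⊆ -1-110,-101--,1-0110,11-11-
  m55 ⊆ -101--,11-1-1,11-11-
  m56 ⊆ 1-1000,11-000
  m61 ⊆ -1-101,11-1-1
  m63 ⊆ 11-1-1,11-11-
E = {-1-110, -101--, 00-1-1, 011011, 1-0110, 1-1000, 100001}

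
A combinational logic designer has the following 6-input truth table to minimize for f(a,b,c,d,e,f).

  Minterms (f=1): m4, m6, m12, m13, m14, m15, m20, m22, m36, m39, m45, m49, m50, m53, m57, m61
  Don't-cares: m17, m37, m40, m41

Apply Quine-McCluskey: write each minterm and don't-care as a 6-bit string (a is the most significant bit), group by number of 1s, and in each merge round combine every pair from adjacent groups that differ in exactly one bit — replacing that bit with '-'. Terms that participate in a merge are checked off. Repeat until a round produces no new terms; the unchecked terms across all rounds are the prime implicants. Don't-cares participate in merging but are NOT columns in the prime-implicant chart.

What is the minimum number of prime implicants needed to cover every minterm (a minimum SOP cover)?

7

size-2^0 implicants → 000100(✓)  000110(✓)  001100(✓)  001101(✓)  001110(✓)  001111(✓)  010001(✓)  010100(✓)  010110(✓)  100100(✓)  100101(✓)  100111(✓)  101000(✓)  101001(✓)  101101(✓)  110001(✓)  110010  110101(✓)  111001(✓)  111101(✓)
size-2^1 implicants → -00100  -01101  -10001  0-0100(✓)  0-0110(✓)  00-100(✓)  00-110(✓)  0001-0(✓)  0011-0(✓)  0011-1(✓)  00110-(✓)  00111-(✓)  0101-0(✓)  1-0101(✓)  1-1001(✓)  1-1101(✓)  10-101(✓)  1001-1  10010-  101-01(✓)  10100-  11-001(✓)  11-101(✓)  110-01(✓)  111-01(✓)
size-2^2 implicants → 0-01-0  00-1-0  0011--  1--101  1-1-01  11--01
Unchecked terms (primes): -00100, -01101, -10001, 0-01-0, 00-1-0, 0011--, 1--101, 1-1-01, 1001-1, 10010-, 10100-, 11--01, 110010
Minterm coverage:
  m4 ⊆ -00100,0-01-0,00-1-0
  m6 ⊆ 0-01-0,00-1-0
  m12 ⊆ 00-1-0,0011--
  m13 ⊆ -01101,0011--
  m14 ⊆ 00-1-0,0011--
  m15 ⊆ 0011-- [E]
  m20 ⊆ 0-01-0 [E]
  m22 ⊆ 0-01-0 [E]
  m36 ⊆ -00100,10010-
  m39 ⊆ 1001-1 [E]
  m45 ⊆ -01101,1--101,1-1-01
  m49 ⊆ -10001,11--01
  m50 ⊆ 110010 [E]
  m53 ⊆ 1--101,11--01
  m57 ⊆ 1-1-01,11--01
  m61 ⊆ 1--101,1-1-01,11--01
E = {0-01-0, 0011--, 1001-1, 110010}
Petrick residual → -00100, -01101, 11--01
Cover = b'c'de'f' + b'cde'f + a'c'df' + a'b'cd + ab'c'df + abe'f + abc'd'ef'  |cover|=7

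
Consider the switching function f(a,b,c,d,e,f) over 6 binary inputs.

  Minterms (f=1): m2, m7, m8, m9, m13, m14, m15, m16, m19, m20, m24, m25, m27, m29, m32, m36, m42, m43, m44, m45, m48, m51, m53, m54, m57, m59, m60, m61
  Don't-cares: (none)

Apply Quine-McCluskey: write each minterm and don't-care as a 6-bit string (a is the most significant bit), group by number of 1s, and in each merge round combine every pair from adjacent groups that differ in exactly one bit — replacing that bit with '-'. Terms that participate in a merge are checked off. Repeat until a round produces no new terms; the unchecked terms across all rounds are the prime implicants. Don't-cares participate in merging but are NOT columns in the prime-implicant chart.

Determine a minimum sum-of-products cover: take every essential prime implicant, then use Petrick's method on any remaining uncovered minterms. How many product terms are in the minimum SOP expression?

[col 0] 000010, 000111*, 001000*, 001001*, 001101*, 001110*, 001111*, 010000*, 010011*, 010100*, 011000*, 011001*, 011011*, 011101*, 100000*, 100100*, 101010*, 101011*, 101100*, 101101*, 110000*, 110011*, 110101*, 110110, 111001*, 111011*, 111100*, 111101*
[col 1] -01101*, -10000, -10011*, -11001*, -11011*, -11101*, 0-1000*, 0-1001*, 0-1101*, 00-111, 001-01*, 00100-*, 0011-1, 00111-, 01-000, 01-011*, 010-00, 011-01*, 0110-1*, 01100-*, 1-0000, 1-1011, 1-1100*, 1-1101*, 10-100, 100-00, 10101-, 10110-*, 11-011*, 11-101, 111-01*, 1110-1*, 11110-*
[col 2] --1101, -1-011, -11-01, -110-1, 0-1-01, 0-100-, 1-110-
Prime implicants: --1101, -1-011, -10000, -11-01, -110-1, 0-1-01, 0-100-, 00-111, 000010, 0011-1, 00111-, 01-000, 010-00, 1-0000, 1-1011, 1-110-, 10-100, 100-00, 10101-, 11-101, 110110
PI chart (minterm → PIs covering it):
  2 | 000010  (sole → essential)
  7 | 00-111  (sole → essential)
  8 | 0-100-  (sole → essential)
  9 | 0-1-01,0-100-
  13 | --1101,0-1-01,0011-1
  14 | 00111-  (sole → essential)
  15 | 00-111,0011-1,00111-
  16 | -10000,01-000,010-00
  19 | -1-011  (sole → essential)
  20 | 010-00  (sole → essential)
  24 | 0-100-,01-000
  25 | -11-01,-110-1,0-1-01,0-100-
  27 | -1-011,-110-1
  29 | --1101,-11-01,0-1-01
  32 | 1-0000,100-00
  36 | 10-100,100-00
  42 | 10101-  (sole → essential)
  43 | 1-1011,10101-
  44 | 1-110-,10-100
  45 | --1101,1-110-
  48 | -10000,1-0000
  51 | -1-011  (sole → essential)
  53 | 11-101  (sole → essential)
  54 | 110110  (sole → essential)
  57 | -11-01,-110-1
  59 | -1-011,-110-1,1-1011
  60 | 1-110-  (sole → essential)
  61 | --1101,-11-01,1-110-,11-101
Essential prime implicants: -1-011, 0-100-, 00-111, 000010, 00111-, 010-00, 1-110-, 10101-, 11-101, 110110
Petrick residual → --1101, -10000, -11-01, 100-00
Minimum SOP uses 14 PIs: cde'f + bd'ef + bc'd'e'f' + bce'f + a'cd'e' + a'b'def + a'b'c'd'ef' + a'b'cde + a'bc'e'f' + acde' + ab'c'e'f' + ab'cd'e + abde'f + abc'def'

14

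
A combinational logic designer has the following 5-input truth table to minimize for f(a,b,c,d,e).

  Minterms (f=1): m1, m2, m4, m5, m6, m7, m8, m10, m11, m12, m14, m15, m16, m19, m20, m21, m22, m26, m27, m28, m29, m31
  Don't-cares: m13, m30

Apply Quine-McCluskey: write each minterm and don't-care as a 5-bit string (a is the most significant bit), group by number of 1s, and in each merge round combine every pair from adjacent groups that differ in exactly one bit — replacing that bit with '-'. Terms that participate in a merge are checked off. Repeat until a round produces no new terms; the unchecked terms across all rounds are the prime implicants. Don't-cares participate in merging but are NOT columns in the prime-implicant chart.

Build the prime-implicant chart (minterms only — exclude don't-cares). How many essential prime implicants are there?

[col 0] 00001*, 00010*, 00100*, 00101*, 00110*, 00111*, 01000*, 01010*, 01011*, 01100*, 01101*, 01110*, 01111*, 10000*, 10011*, 10100*, 10101*, 10110*, 11010*, 11011*, 11100*, 11101*, 11110*, 11111*
[col 1] -0100*, -0101*, -0110*, -1010*, -1011*, -1100*, -1101*, -1110*, -1111*, 0-010*, 0-100*, 0-101*, 0-110*, 0-111*, 00-01, 00-10*, 001-0*, 001-1*, 0010-*, 0011-*, 01-00*, 01-10*, 01-11*, 010-0*, 0101-*, 011-0*, 011-1*, 0110-*, 0111-*, 1-011, 1-100*, 1-101*, 1-110*, 10-00, 101-0*, 1010-*, 11-10*, 11-11*, 1101-*, 111-0*, 111-1*, 1110-*, 1111-*
[col 2] --100*, --101*, --110*, -01-0*, -010-*, -1-10*, -1-11*, -101-*, -11-0*, -11-1*, -110-*, -111-*, 0--10, 0-1-0*, 0-1-1*, 0-10-*, 0-11-*, 001--*, 01--0, 01-1-*, 011--*, 1-1-0*, 1-10-*, 11-1-*, 111--*
[col 3] --1-0, --10-, -1-1-, -11--, 0-1--
Prime implicants: --1-0, --10-, -1-1-, -11--, 0--10, 0-1--, 00-01, 01--0, 1-011, 10-00
PI chart (minterm → PIs covering it):
  1 | 00-01  (sole → essential)
  2 | 0--10  (sole → essential)
  4 | --1-0,--10-,0-1--
  5 | --10-,0-1--,00-01
  6 | --1-0,0--10,0-1--
  7 | 0-1--  (sole → essential)
  8 | 01--0  (sole → essential)
  10 | -1-1-,0--10,01--0
  11 | -1-1-  (sole → essential)
  12 | --1-0,--10-,-11--,0-1--,01--0
  14 | --1-0,-1-1-,-11--,0--10,0-1--,01--0
  15 | -1-1-,-11--,0-1--
  16 | 10-00  (sole → essential)
  19 | 1-011  (sole → essential)
  20 | --1-0,--10-,10-00
  21 | --10-  (sole → essential)
  22 | --1-0  (sole → essential)
  26 | -1-1-  (sole → essential)
  27 | -1-1-,1-011
  28 | --1-0,--10-,-11--
  29 | --10-,-11--
  31 | -1-1-,-11--
Essential prime implicants: --1-0, --10-, -1-1-, 0--10, 0-1--, 00-01, 01--0, 1-011, 10-00

9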